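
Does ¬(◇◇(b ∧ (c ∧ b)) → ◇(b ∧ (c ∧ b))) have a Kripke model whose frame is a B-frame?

Yes, satisfiable

1. ¬(◇◇(b ∧ (c ∧ b)) → ◇(b ∧ (c ∧ b))), 0
2. ◇◇(b ∧ (c ∧ b)), 0   [¬→-rule on 1]
3. ¬◇(b ∧ (c ∧ b)), 0   [¬→-rule on 1]
4. ¬(b ∧ (c ∧ b)), 0   [¬◇-rule on 3 via 0R0]
5. ¬(c ∧ b), 0   [¬∧-rule on 4 (branches; this branch)]
6. ¬b, 0   [¬∧-rule on 5 (branches; this branch)]
7. ◇(b ∧ (c ∧ b)), 1   [◇-rule on 2: fresh world 1, 0R1]
8. ¬(b ∧ (c ∧ b)), 1   [¬◇-rule on 3 via 0R1]
9. ¬(c ∧ b), 1   [¬∧-rule on 8 (branches; this branch)]
10. ¬b, 1   [¬∧-rule on 9 (branches; this branch)]
11. b ∧ (c ∧ b), 2   [◇-rule on 7: fresh world 2, 1R2]
12. b, 2   [∧-rule on 11]
13. c ∧ b, 2   [∧-rule on 11]
14. c, 2   [∧-rule on 13]
Accessibility: 0R0, 0R1, 1R0, 1R1, 1R2, 2R1, 2R2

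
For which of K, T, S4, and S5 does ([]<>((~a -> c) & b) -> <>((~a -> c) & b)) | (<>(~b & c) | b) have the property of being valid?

T-tableau for the negation ~(([]<>((~a -> c) & b) -> <>((~a -> c) & b)) | (<>(~b & c) | b)):
1. ~(([]<>((~a -> c) & b) -> <>((~a -> c) & b)) | (<>(~b & c) | b)), w0
2. ~([]<>((~a -> c) & b) -> <>((~a -> c) & b)), w0
3. ~(<>(~b & c) | b), w0
4. []<>((~a -> c) & b), w0
5. ~<>((~a -> c) & b), w0
6. ~<>(~b & c), w0
7. ~b, w0
8. <>((~a -> c) & b), w0
9. ~((~a -> c) & b), w0
10. ~(~b & c), w0
11. ~(~a -> c), w0
12. ~a, w0
13. ~c, w0
14. (~a -> c) & b, w1
15. ~a -> c, w1
16. b, w1
17. <>((~a -> c) & b), w1
18. ~((~a -> c) & b), w1
19. ~(~b & c), w1
20. c, w1
21. ~(~a -> c), w1
22. ~a, w1
23. ~c, w1
Accessibility: w0Rw0, w0Rw1, w1Rw1
Branch closes: c and ~c both at w1.
Every branch closes (one shown): valid in T, hence also in S4, S5 (every theorem of T is a theorem of S4 and S5).
K-tableau for the negation ~(([]<>((~a -> c) & b) -> <>((~a -> c) & b)) | (<>(~b & c) | b)):
1. ~(([]<>((~a -> c) & b) -> <>((~a -> c) & b)) | (<>(~b & c) | b)), w0
2. ~([]<>((~a -> c) & b) -> <>((~a -> c) & b)), w0
3. ~(<>(~b & c) | b), w0
4. []<>((~a -> c) & b), w0
5. ~<>((~a -> c) & b), w0
6. ~<>(~b & c), w0
7. ~b, w0
Complete open branch: countermodel on a K-frame, so not valid in K.

T, S4, S5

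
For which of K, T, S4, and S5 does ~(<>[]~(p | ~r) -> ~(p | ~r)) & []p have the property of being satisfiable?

K

K-tableau for the formula:
1. ~(<>[]~(p | ~r) -> ~(p | ~r)) & []p, w0
2. ~(<>[]~(p | ~r) -> ~(p | ~r)), w0
3. []p, w0
4. <>[]~(p | ~r), w0
5. p | ~r, w0
6. ~r, w0
7. []~(p | ~r), w1
8. p, w1
Accessibility: w0Rw1
Complete open branch: satisfiable in K.
T-tableau for the formula:
1. ~(<>[]~(p | ~r) -> ~(p | ~r)) & []p, w0
2. ~(<>[]~(p | ~r) -> ~(p | ~r)), w0
3. []p, w0
4. <>[]~(p | ~r), w0
5. p | ~r, w0
6. p, w0
7. ~r, w0
8. []~(p | ~r), w1
9. p, w1
10. ~(p | ~r), w1
11. ~p, w1
12. r, w1
Accessibility: w0Rw0, w0Rw1, w1Rw1
Branch closes: p and ~p both at w1.
Every branch closes (one shown): unsatisfiable in T, hence also in S4, S5 (every S4/S5-frame is a T-frame).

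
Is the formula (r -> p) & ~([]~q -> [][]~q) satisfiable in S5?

1. (r -> p) & ~([]~q -> [][]~q), 0
2. r -> p, 0   [&-rule on 1]
3. ~([]~q -> [][]~q), 0   [&-rule on 1]
4. []~q, 0   [~->-rule on 3]
5. ~[][]~q, 0   [~->-rule on 3]
6. ~q, 0   [[]-rule on 4 via 0R0]
7. p, 0   [->-rule on 2 (branches; this branch)]
8. ~[]~q, 1   [~[]-rule on 5: fresh world 1, 0R1]
9. ~q, 1   [[]-rule on 4 via 0R1]
10. q, 2   [~[]-rule on 8: fresh world 2, 1R2]
11. ~q, 2   [[]-rule on 4 via 0R2]
Accessibility: 0R0, 0R1, 0R2, 1R0, 1R1, 1R2, 2R0, 2R1, 2R2
Branch closes: q and ~q both at 2.
(One branch shown.) All branches close.

Unsatisfiable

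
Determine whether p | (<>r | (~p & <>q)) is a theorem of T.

Not valid

Tableau for the negation ~(p | (<>r | (~p & <>q))):
1. ~(p | (<>r | (~p & <>q))), w0
2. ~p, w0
3. ~(<>r | (~p & <>q)), w0
4. ~<>r, w0
5. ~(~p & <>q), w0
6. ~r, w0
7. ~<>q, w0
8. ~q, w0
Accessibility: w0Rw0
The negation has an open branch (countermodel exists).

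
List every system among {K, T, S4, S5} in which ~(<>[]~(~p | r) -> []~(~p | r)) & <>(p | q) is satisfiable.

K, T, S4

S5-tableau for the formula:
1. ~(<>[]~(~p | r) -> []~(~p | r)) & <>(p | q), w0
2. ~(<>[]~(~p | r) -> []~(~p | r)), w0
3. <>(p | q), w0
4. <>[]~(~p | r), w0
5. ~[]~(~p | r), w0
6. p | q, w1
7. q, w1
8. []~(~p | r), w2
9. ~(~p | r), w0
10. p, w0
11. ~r, w0
12. ~(~p | r), w1
13. p, w1
14. ~r, w1
15. ~(~p | r), w2
16. p, w2
17. ~r, w2
18. ~p | r, w3
19. ~(~p | r), w3
20. p, w3
21. ~r, w3
22. r, w3
Accessibility: w0Rw0, w0Rw1, w0Rw2, w0Rw3, w1Rw0, w1Rw1, w1Rw2, w1Rw3, w2Rw0, w2Rw1, w2Rw2, w2Rw3, w3Rw0, w3Rw1, w3Rw2, w3Rw3
Branch closes: r and ~r both at w3.
Every branch closes (one shown): unsatisfiable in S5.
S4-tableau for the formula:
1. ~(<>[]~(~p | r) -> []~(~p | r)) & <>(p | q), w0
2. ~(<>[]~(~p | r) -> []~(~p | r)), w0
3. <>(p | q), w0
4. <>[]~(~p | r), w0
5. ~[]~(~p | r), w0
6. p | q, w1
7. q, w1
8. []~(~p | r), w2
9. ~(~p | r), w2
10. p, w2
11. ~r, w2
12. ~p | r, w3
13. r, w3
Accessibility: w0Rw0, w0Rw1, w0Rw2, w0Rw3, w1Rw1, w2Rw2, w3Rw3
Complete open branch: satisfiable in S4, hence also in K, T (this S4-model is also a K-model and a T-model).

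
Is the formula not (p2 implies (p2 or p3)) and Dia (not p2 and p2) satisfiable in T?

1. not (p2 implies (p2 or p3)) and Dia (not p2 and p2), w0
2. not (p2 implies (p2 or p3)), w0
3. Dia (not p2 and p2), w0
4. p2, w0
5. not (p2 or p3), w0
6. not p2, w0
7. not p3, w0
Accessibility: w0Rw0
Branch closes: p2 and not p2 both at w0.
(One branch shown.) All branches close.

No, unsatisfiable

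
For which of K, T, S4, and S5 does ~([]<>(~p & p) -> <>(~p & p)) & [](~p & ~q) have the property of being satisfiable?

T-tableau for the formula:
1. ~([]<>(~p & p) -> <>(~p & p)) & [](~p & ~q), w0
2. ~([]<>(~p & p) -> <>(~p & p)), w0
3. [](~p & ~q), w0
4. []<>(~p & p), w0
5. ~<>(~p & p), w0
6. ~p & ~q, w0
7. ~p, w0
8. ~q, w0
9. <>(~p & p), w0
10. ~(~p & p), w0
11. ~p & p, w1
12. ~p, w1
13. p, w1
Accessibility: w0Rw0, w0Rw1, w1Rw1
Branch closes: p and ~p both at w1.
Every branch closes (one shown): unsatisfiable in T, hence also in S4, S5 (every S4/S5-frame is a T-frame).
K-tableau for the formula:
1. ~([]<>(~p & p) -> <>(~p & p)) & [](~p & ~q), w0
2. ~([]<>(~p & p) -> <>(~p & p)), w0
3. [](~p & ~q), w0
4. []<>(~p & p), w0
5. ~<>(~p & p), w0
Complete open branch: satisfiable in K.

K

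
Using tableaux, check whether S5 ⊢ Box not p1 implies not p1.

Valid in S5

Tableau for the negation not (Box not p1 implies not p1):
1. not (Box not p1 implies not p1), w0
2. Box not p1, w0
3. p1, w0
4. not p1, w0
Accessibility: w0Rw0
Branch closes: p1 and not p1 both at w0.
Every branch of the negation's tableau closes; the branch above is one of them.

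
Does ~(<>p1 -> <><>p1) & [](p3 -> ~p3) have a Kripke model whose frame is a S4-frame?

1. ~(<>p1 -> <><>p1) & [](p3 -> ~p3), u
2. ~(<>p1 -> <><>p1), u
3. [](p3 -> ~p3), u
4. <>p1, u
5. ~<><>p1, u
6. p3 -> ~p3, u
7. ~<>p1, u
8. ~p1, u
9. ~p3, u
10. p1, v
11. p3 -> ~p3, v
12. ~<>p1, v
13. ~p1, v
Accessibility: uRu, uRv, vRv
Branch closes: p1 and ~p1 both at v.
Every branch closes; the branch above is one of them.

Unsatisfiable (every branch closes)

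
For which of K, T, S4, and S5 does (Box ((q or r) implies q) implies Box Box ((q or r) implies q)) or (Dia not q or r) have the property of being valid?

S4, S5

T-tableau for the negation not ((Box ((q or r) implies q) implies Box Box ((q or r) implies q)) or (Dia not q or r)):
1. not ((Box ((q or r) implies q) implies Box Box ((q or r) implies q)) or (Dia not q or r)), u
2. not (Box ((q or r) implies q) implies Box Box ((q or r) implies q)), u   [neg-or-rule on 1]
3. not (Dia not q or r), u   [neg-or-rule on 1]
4. Box ((q or r) implies q), u   [neg-implies-rule on 2]
5. not Box Box ((q or r) implies q), u   [neg-implies-rule on 2]
6. not Dia not q, u   [neg-or-rule on 3]
7. not r, u   [neg-or-rule on 3]
8. (q or r) implies q, u   [Box-rule on 4 via uRu]
9. q, u   [neg-Dia-rule on 6 via uRu]
10. not Box ((q or r) implies q), v   [neg-Box-rule on 5: fresh world v, uRv]
11. (q or r) implies q, v   [Box-rule on 4 via uRv]
12. q, v   [neg-Dia-rule on 6 via uRv]
13. not ((q or r) implies q), w   [neg-Box-rule on 10: fresh world w, vRw]
14. q or r, w   [neg-implies-rule on 13]
15. not q, w   [neg-implies-rule on 13]
16. r, w   [or-rule on 14 (branches; this branch)]
Accessibility: uRu, uRv, vRv, vRw, wRw
Complete open branch: countermodel on a T-frame, so not valid in T, nor in K (the same frame is also a K-frame).
S4-tableau for the negation not ((Box ((q or r) implies q) implies Box Box ((q or r) implies q)) or (Dia not q or r)):
1. not ((Box ((q or r) implies q) implies Box Box ((q or r) implies q)) or (Dia not q or r)), u
2. not (Box ((q or r) implies q) implies Box Box ((q or r) implies q)), u   [neg-or-rule on 1]
3. not (Dia not q or r), u   [neg-or-rule on 1]
4. Box ((q or r) implies q), u   [neg-implies-rule on 2]
5. not Box Box ((q or r) implies q), u   [neg-implies-rule on 2]
6. not Dia not q, u   [neg-or-rule on 3]
7. not r, u   [neg-or-rule on 3]
8. (q or r) implies q, u   [Box-rule on 4 via uRu]
9. q, u   [neg-Dia-rule on 6 via uRu]
10. not Box ((q or r) implies q), v   [neg-Box-rule on 5: fresh world v, uRv]
11. (q or r) implies q, v   [Box-rule on 4 via uRv]
12. q, v   [neg-Dia-rule on 6 via uRv]
13. not ((q or r) implies q), w   [neg-Box-rule on 10: fresh world w, vRw]
14. q or r, w   [neg-implies-rule on 13]
15. not q, w   [neg-implies-rule on 13]
16. (q or r) implies q, w   [Box-rule on 4 via uRw]
17. q, w   [neg-Dia-rule on 6 via uRw]
Accessibility: uRu, uRv, uRw, vRv, vRw, wRw
Branch closes: q and not q both at w.
Every branch closes (one shown): valid in S4, hence also in S5 (every theorem of S4 is a theorem of S5).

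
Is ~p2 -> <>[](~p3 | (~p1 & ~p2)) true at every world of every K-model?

Tableau for the negation ~(~p2 -> <>[](~p3 | (~p1 & ~p2))):
1. ~(~p2 -> <>[](~p3 | (~p1 & ~p2))), w0
2. ~p2, w0
3. ~<>[](~p3 | (~p1 & ~p2)), w0
The negation has an open branch (countermodel exists).

Invalid (countermodel exists)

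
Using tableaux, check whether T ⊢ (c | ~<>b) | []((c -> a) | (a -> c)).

Valid in T

Tableau for the negation ~((c | ~<>b) | []((c -> a) | (a -> c))):
1. ~((c | ~<>b) | []((c -> a) | (a -> c))), w0
2. ~(c | ~<>b), w0   [~|-rule on 1]
3. ~[]((c -> a) | (a -> c)), w0   [~|-rule on 1]
4. ~c, w0   [~|-rule on 2]
5. <>b, w0   [~|-rule on 2]
6. ~((c -> a) | (a -> c)), w1   [~[]-rule on 3: fresh world w1, w0Rw1]
7. ~(c -> a), w1   [~|-rule on 6]
8. ~(a -> c), w1   [~|-rule on 6]
9. c, w1   [~->-rule on 7]
10. ~a, w1   [~->-rule on 7]
11. a, w1   [~->-rule on 8]
12. ~c, w1   [~->-rule on 8]
Accessibility: w0Rw0, w0Rw1, w1Rw1
Branch closes: a and ~a both at w1.
All branches of the negation close; one closing branch shown above.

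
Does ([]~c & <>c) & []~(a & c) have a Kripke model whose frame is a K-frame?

1. ([]~c & <>c) & []~(a & c), w0
2. []~c & <>c, w0   [&-rule on 1]
3. []~(a & c), w0   [&-rule on 1]
4. []~c, w0   [&-rule on 2]
5. <>c, w0   [&-rule on 2]
6. c, w1   [<>-rule on 5: fresh world w1, w0Rw1]
7. ~(a & c), w1   [[]-rule on 3 via w0Rw1]
8. ~c, w1   [[]-rule on 4 via w0Rw1]
Accessibility: w0Rw1
Branch closes: c and ~c both at w1.
Every branch closes; the branch above is one of them.

No, unsatisfiable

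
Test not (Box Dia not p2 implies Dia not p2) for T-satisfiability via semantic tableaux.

1. not (Box Dia not p2 implies Dia not p2), w0
2. Box Dia not p2, w0
3. not Dia not p2, w0
4. Dia not p2, w0
5. p2, w0
6. not p2, w1
7. Dia not p2, w1
8. p2, w1
Accessibility: w0Rw0, w0Rw1, w1Rw1
Branch closes: p2 and not p2 both at w1.
Every branch closes; the branch above is one of them.

Unsatisfiable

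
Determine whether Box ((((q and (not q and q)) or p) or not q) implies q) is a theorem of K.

No, not valid

Tableau for the negation not Box ((((q and (not q and q)) or p) or not q) implies q):
1. not Box ((((q and (not q and q)) or p) or not q) implies q), w0
2. not ((((q and (not q and q)) or p) or not q) implies q), w1
3. ((q and (not q and q)) or p) or not q, w1
4. not q, w1
Accessibility: w0Rw1
The negation has an open branch (countermodel exists).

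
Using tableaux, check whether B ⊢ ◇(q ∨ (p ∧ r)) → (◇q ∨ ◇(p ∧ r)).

Tableau for the negation ¬(◇(q ∨ (p ∧ r)) → (◇q ∨ ◇(p ∧ r))):
1. ¬(◇(q ∨ (p ∧ r)) → (◇q ∨ ◇(p ∧ r))), w0
2. ◇(q ∨ (p ∧ r)), w0
3. ¬(◇q ∨ ◇(p ∧ r)), w0
4. ¬◇q, w0
5. ¬◇(p ∧ r), w0
6. ¬q, w0
7. ¬(p ∧ r), w0
8. ¬r, w0
9. q ∨ (p ∧ r), w1
10. ¬q, w1
11. ¬(p ∧ r), w1
12. p ∧ r, w1
13. p, w1
14. r, w1
15. ¬r, w1
Accessibility: w0Rw0, w0Rw1, w1Rw0, w1Rw1
Branch closes: r and ¬r both at w1.
All branches of the negation close; one closing branch shown above.

Valid in B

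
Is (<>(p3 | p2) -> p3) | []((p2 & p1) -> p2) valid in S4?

Tableau for the negation ~((<>(p3 | p2) -> p3) | []((p2 & p1) -> p2)):
1. ~((<>(p3 | p2) -> p3) | []((p2 & p1) -> p2)), w0
2. ~(<>(p3 | p2) -> p3), w0
3. ~[]((p2 & p1) -> p2), w0
4. <>(p3 | p2), w0
5. ~p3, w0
6. ~((p2 & p1) -> p2), w1
7. p2 & p1, w1
8. ~p2, w1
9. p2, w1
10. p1, w1
Accessibility: w0Rw0, w0Rw1, w1Rw1
Branch closes: p2 and ~p2 both at w1.
All branches of the negation close; one closing branch shown above.

Valid in S4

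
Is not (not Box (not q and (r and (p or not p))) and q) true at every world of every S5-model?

Tableau for the negation not Box (not q and (r and (p or not p))) and q:
1. not Box (not q and (r and (p or not p))) and q, 0
2. not Box (not q and (r and (p or not p))), 0
3. q, 0
4. not (not q and (r and (p or not p))), 1
5. not (r and (p or not p)), 1
6. not r, 1
Accessibility: 0R0, 0R1, 1R0, 1R1
The negation has an open branch (countermodel exists).

Invalid (countermodel exists)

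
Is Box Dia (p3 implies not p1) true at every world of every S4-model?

Tableau for the negation not Box Dia (p3 implies not p1):
1. not Box Dia (p3 implies not p1), w0
2. not Dia (p3 implies not p1), w1
3. not (p3 implies not p1), w1
4. p3, w1
5. p1, w1
Accessibility: w0Rw0, w0Rw1, w1Rw1
The negation has an open branch (countermodel exists).

Not valid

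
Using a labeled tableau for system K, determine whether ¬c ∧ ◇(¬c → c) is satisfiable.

1. ¬c ∧ ◇(¬c → c), w0
2. ¬c, w0
3. ◇(¬c → c), w0
4. ¬c → c, w1
5. c, w1
Accessibility: w0Rw1

Yes, satisfiable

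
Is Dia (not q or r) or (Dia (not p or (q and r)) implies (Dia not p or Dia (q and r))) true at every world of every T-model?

Yes, valid

Tableau for the negation not (Dia (not q or r) or (Dia (not p or (q and r)) implies (Dia not p or Dia (q and r)))):
1. not (Dia (not q or r) or (Dia (not p or (q and r)) implies (Dia not p or Dia (q and r)))), w0
2. not Dia (not q or r), w0
3. not (Dia (not p or (q and r)) implies (Dia not p or Dia (q and r))), w0
4. Dia (not p or (q and r)), w0
5. not (Dia not p or Dia (q and r)), w0
6. not Dia not p, w0
7. not Dia (q and r), w0
8. not (not q or r), w0
9. q, w0
10. not r, w0
11. p, w0
12. not (q and r), w0
13. not p or (q and r), w1
14. not (not q or r), w1
15. q, w1
16. not r, w1
17. p, w1
18. not (q and r), w1
19. q and r, w1
20. r, w1
Accessibility: w0Rw0, w0Rw1, w1Rw1
Branch closes: r and not r both at w1.
All branches of the negation close; one closing branch shown above.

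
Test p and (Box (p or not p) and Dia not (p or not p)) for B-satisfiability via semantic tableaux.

No, unsatisfiable

1. p and (Box (p or not p) and Dia not (p or not p)), w0
2. p, w0
3. Box (p or not p) and Dia not (p or not p), w0
4. Box (p or not p), w0
5. Dia not (p or not p), w0
6. p or not p, w0
7. not (p or not p), w1
8. not p, w1
9. p, w1
Accessibility: w0Rw0, w0Rw1, w1Rw0, w1Rw1
Branch closes: p and not p both at w1.
(One branch shown.) All branches close.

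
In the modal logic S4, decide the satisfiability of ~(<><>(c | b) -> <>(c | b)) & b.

No, unsatisfiable

1. ~(<><>(c | b) -> <>(c | b)) & b, 0
2. ~(<><>(c | b) -> <>(c | b)), 0   [&-rule on 1]
3. b, 0   [&-rule on 1]
4. <><>(c | b), 0   [~->-rule on 2]
5. ~<>(c | b), 0   [~->-rule on 2]
6. ~(c | b), 0   [~<>-rule on 5 via 0R0]
7. ~c, 0   [~|-rule on 6]
8. ~b, 0   [~|-rule on 6]
Accessibility: 0R0
Branch closes: b and ~b both at 0.
All branches of the tableau close; one closing branch shown above.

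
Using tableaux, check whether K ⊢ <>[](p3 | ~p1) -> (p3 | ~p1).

Not valid

Tableau for the negation ~(<>[](p3 | ~p1) -> (p3 | ~p1)):
1. ~(<>[](p3 | ~p1) -> (p3 | ~p1)), u
2. <>[](p3 | ~p1), u   [~->-rule on 1]
3. ~(p3 | ~p1), u   [~->-rule on 1]
4. ~p3, u   [~|-rule on 3]
5. p1, u   [~|-rule on 3]
6. [](p3 | ~p1), v   [<>-rule on 2: fresh world v, uRv]
Accessibility: uRv
The negation has an open branch (countermodel exists).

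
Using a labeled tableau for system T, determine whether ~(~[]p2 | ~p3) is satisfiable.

1. ~(~[]p2 | ~p3), 0
2. []p2, 0
3. p3, 0
4. p2, 0
Accessibility: 0R0

Satisfiable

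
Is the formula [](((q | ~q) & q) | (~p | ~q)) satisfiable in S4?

Satisfiable

1. [](((q | ~q) & q) | (~p | ~q)), w0
2. ((q | ~q) & q) | (~p | ~q), w0   [[]-rule on 1 via w0Rw0]
3. ~p | ~q, w0   [|-rule on 2 (branches; this branch)]
4. ~q, w0   [|-rule on 3 (branches; this branch)]
Accessibility: w0Rw0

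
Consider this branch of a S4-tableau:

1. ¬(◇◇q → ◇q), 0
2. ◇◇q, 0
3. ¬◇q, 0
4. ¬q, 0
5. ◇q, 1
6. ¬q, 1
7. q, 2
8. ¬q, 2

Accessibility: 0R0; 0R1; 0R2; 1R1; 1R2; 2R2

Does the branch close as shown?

Yes, closed

Both q and ¬q appear at 2.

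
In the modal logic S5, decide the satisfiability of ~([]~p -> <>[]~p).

1. ~([]~p -> <>[]~p), w0
2. []~p, w0
3. ~<>[]~p, w0
4. ~p, w0
5. ~[]~p, w0
6. p, w1
7. ~p, w1
Accessibility: w0Rw0, w0Rw1, w1Rw0, w1Rw1
Branch closes: p and ~p both at w1.
(One branch shown.) All branches close.

Unsatisfiable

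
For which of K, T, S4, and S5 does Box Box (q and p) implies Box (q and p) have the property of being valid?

T, S4, S5

T-tableau for the negation not (Box Box (q and p) implies Box (q and p)):
1. not (Box Box (q and p) implies Box (q and p)), u
2. Box Box (q and p), u
3. not Box (q and p), u
4. Box (q and p), u
5. q and p, u
6. q, u
7. p, u
8. not (q and p), v
9. Box (q and p), v
10. q and p, v
11. q, v
12. p, v
13. not p, v
Accessibility: uRu, uRv, vRv
Branch closes: p and not p both at v.
Every branch closes (one shown): valid in T, hence also in S4, S5 (every theorem of T is a theorem of S4 and S5).
K-tableau for the negation not (Box Box (q and p) implies Box (q and p)):
1. not (Box Box (q and p) implies Box (q and p)), u
2. Box Box (q and p), u
3. not Box (q and p), u
4. not (q and p), v
5. Box (q and p), v
6. not p, v
Accessibility: uRv
Complete open branch: countermodel on a K-frame, so not valid in K.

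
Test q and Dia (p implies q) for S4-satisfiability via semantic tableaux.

1. q and Dia (p implies q), w0
2. q, w0
3. Dia (p implies q), w0
4. p implies q, w1
5. q, w1
Accessibility: w0Rw0, w0Rw1, w1Rw1

Satisfiable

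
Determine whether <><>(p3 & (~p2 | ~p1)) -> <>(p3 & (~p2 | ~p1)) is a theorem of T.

Tableau for the negation ~(<><>(p3 & (~p2 | ~p1)) -> <>(p3 & (~p2 | ~p1))):
1. ~(<><>(p3 & (~p2 | ~p1)) -> <>(p3 & (~p2 | ~p1))), w0
2. <><>(p3 & (~p2 | ~p1)), w0   [~->-rule on 1]
3. ~<>(p3 & (~p2 | ~p1)), w0   [~->-rule on 1]
4. ~(p3 & (~p2 | ~p1)), w0   [~<>-rule on 3 via w0Rw0]
5. ~(~p2 | ~p1), w0   [~&-rule on 4 (branches; this branch)]
6. p2, w0   [~|-rule on 5]
7. p1, w0   [~|-rule on 5]
8. <>(p3 & (~p2 | ~p1)), w1   [<>-rule on 2: fresh world w1, w0Rw1]
9. ~(p3 & (~p2 | ~p1)), w1   [~<>-rule on 3 via w0Rw1]
10. ~(~p2 | ~p1), w1   [~&-rule on 9 (branches; this branch)]
11. p2, w1   [~|-rule on 10]
12. p1, w1   [~|-rule on 10]
13. p3 & (~p2 | ~p1), w2   [<>-rule on 8: fresh world w2, w1Rw2]
14. p3, w2   [&-rule on 13]
15. ~p2 | ~p1, w2   [&-rule on 13]
16. ~p1, w2   [|-rule on 15 (branches; this branch)]
Accessibility: w0Rw0, w0Rw1, w1Rw1, w1Rw2, w2Rw2
The negation has an open branch (countermodel exists).

Invalid (countermodel exists)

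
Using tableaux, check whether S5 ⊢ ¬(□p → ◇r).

No, not valid

Tableau for the negation □p → ◇r:
1. □p → ◇r, u
2. ◇r, u   [→-rule on 1 (branches; this branch)]
3. r, v   [◇-rule on 2: fresh world v, uRv]
Accessibility: uRu, uRv, vRu, vRv
The negation has an open branch (countermodel exists).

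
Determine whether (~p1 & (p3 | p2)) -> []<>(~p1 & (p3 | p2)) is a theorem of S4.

Tableau for the negation ~((~p1 & (p3 | p2)) -> []<>(~p1 & (p3 | p2))):
1. ~((~p1 & (p3 | p2)) -> []<>(~p1 & (p3 | p2))), u
2. ~p1 & (p3 | p2), u   [~->-rule on 1]
3. ~[]<>(~p1 & (p3 | p2)), u   [~->-rule on 1]
4. ~p1, u   [&-rule on 2]
5. p3 | p2, u   [&-rule on 2]
6. p2, u   [|-rule on 5 (branches; this branch)]
7. ~<>(~p1 & (p3 | p2)), v   [~[]-rule on 3: fresh world v, uRv]
8. ~(~p1 & (p3 | p2)), v   [~<>-rule on 7 via vRv]
9. ~(p3 | p2), v   [~&-rule on 8 (branches; this branch)]
10. ~p3, v   [~|-rule on 9]
11. ~p2, v   [~|-rule on 9]
Accessibility: uRu, uRv, vRv
The negation has an open branch (countermodel exists).

Not valid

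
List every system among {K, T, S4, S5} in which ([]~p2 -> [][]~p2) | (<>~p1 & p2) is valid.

S4, S5

T-tableau for the negation ~(([]~p2 -> [][]~p2) | (<>~p1 & p2)):
1. ~(([]~p2 -> [][]~p2) | (<>~p1 & p2)), 0
2. ~([]~p2 -> [][]~p2), 0
3. ~(<>~p1 & p2), 0
4. []~p2, 0
5. ~[][]~p2, 0
6. ~p2, 0
7. ~[]~p2, 1
8. ~p2, 1
9. p2, 2
Accessibility: 0R0, 0R1, 1R1, 1R2, 2R2
Complete open branch: countermodel on a T-frame, so not valid in T, nor in K (the same frame is also a K-frame).
S4-tableau for the negation ~(([]~p2 -> [][]~p2) | (<>~p1 & p2)):
1. ~(([]~p2 -> [][]~p2) | (<>~p1 & p2)), 0
2. ~([]~p2 -> [][]~p2), 0
3. ~(<>~p1 & p2), 0
4. []~p2, 0
5. ~[][]~p2, 0
6. ~p2, 0
7. ~<>~p1, 0
8. p1, 0
9. ~[]~p2, 1
10. ~p2, 1
11. p1, 1
12. p2, 2
13. ~p2, 2
Accessibility: 0R0, 0R1, 0R2, 1R1, 1R2, 2R2
Branch closes: p2 and ~p2 both at 2.
Every branch closes (one shown): valid in S4, hence also in S5 (every theorem of S4 is a theorem of S5).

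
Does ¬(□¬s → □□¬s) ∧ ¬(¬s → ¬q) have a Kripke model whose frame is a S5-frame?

No, unsatisfiable

1. ¬(□¬s → □□¬s) ∧ ¬(¬s → ¬q), 0
2. ¬(□¬s → □□¬s), 0
3. ¬(¬s → ¬q), 0
4. □¬s, 0
5. ¬□□¬s, 0
6. ¬s, 0
7. q, 0
8. ¬□¬s, 1
9. ¬s, 1
10. s, 2
11. ¬s, 2
Accessibility: 0R0, 0R1, 0R2, 1R0, 1R1, 1R2, 2R0, 2R1, 2R2
Branch closes: s and ¬s both at 2.
(One branch shown.) All branches close.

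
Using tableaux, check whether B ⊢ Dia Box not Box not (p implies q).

Not valid

Tableau for the negation not Dia Box not Box not (p implies q):
1. not Dia Box not Box not (p implies q), w0
2. not Box not Box not (p implies q), w0
3. Box not (p implies q), w1
4. not Box not Box not (p implies q), w1
5. not (p implies q), w0
6. p, w0
7. not q, w0
8. not (p implies q), w1
9. p, w1
10. not q, w1
11. Box not (p implies q), w2
12. not (p implies q), w2
13. p, w2
14. not q, w2
Accessibility: w0Rw0, w0Rw1, w1Rw0, w1Rw1, w1Rw2, w2Rw1, w2Rw2
The negation has an open branch (countermodel exists).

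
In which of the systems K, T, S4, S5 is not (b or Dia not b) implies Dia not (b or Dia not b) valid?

K-tableau for the negation not (not (b or Dia not b) implies Dia not (b or Dia not b)):
1. not (not (b or Dia not b) implies Dia not (b or Dia not b)), u
2. not (b or Dia not b), u   [neg-implies-rule on 1]
3. not Dia not (b or Dia not b), u   [neg-implies-rule on 1]
4. not b, u   [neg-or-rule on 2]
5. not Dia not b, u   [neg-or-rule on 2]
Complete open branch: countermodel on a K-frame, so not valid in K.
T-tableau for the negation not (not (b or Dia not b) implies Dia not (b or Dia not b)):
1. not (not (b or Dia not b) implies Dia not (b or Dia not b)), u
2. not (b or Dia not b), u   [neg-implies-rule on 1]
3. not Dia not (b or Dia not b), u   [neg-implies-rule on 1]
4. not b, u   [neg-or-rule on 2]
5. not Dia not b, u   [neg-or-rule on 2]
6. b or Dia not b, u   [neg-Dia-rule on 3 via uRu]
7. b, u   [neg-Dia-rule on 5 via uRu]
Accessibility: uRu
Branch closes: b and not b both at u.
Every branch closes (one shown): valid in T, hence also in S4, S5 (every theorem of T is a theorem of S4 and S5).

T, S4, S5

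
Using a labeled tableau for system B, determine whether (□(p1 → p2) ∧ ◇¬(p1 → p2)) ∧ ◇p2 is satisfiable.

1. (□(p1 → p2) ∧ ◇¬(p1 → p2)) ∧ ◇p2, w0
2. □(p1 → p2) ∧ ◇¬(p1 → p2), w0
3. ◇p2, w0
4. □(p1 → p2), w0
5. ◇¬(p1 → p2), w0
6. p1 → p2, w0
7. p2, w0
8. p2, w1
9. p1 → p2, w1
10. ¬(p1 → p2), w2
11. p1, w2
12. ¬p2, w2
13. p1 → p2, w2
14. p2, w2
Accessibility: w0Rw0, w0Rw1, w0Rw2, w1Rw0, w1Rw1, w2Rw0, w2Rw2
Branch closes: p2 and ¬p2 both at w2.
Every branch closes; the branch above is one of them.

Unsatisfiable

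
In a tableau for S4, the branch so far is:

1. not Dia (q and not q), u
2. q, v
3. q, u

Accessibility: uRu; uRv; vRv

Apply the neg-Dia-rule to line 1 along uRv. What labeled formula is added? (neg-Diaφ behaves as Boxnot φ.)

not (q and not q), v

neg-Diaφ behaves as Boxnot φ: propagate the negated body to each accessible world.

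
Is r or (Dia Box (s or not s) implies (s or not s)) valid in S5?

Valid in S5

Tableau for the negation not (r or (Dia Box (s or not s) implies (s or not s))):
1. not (r or (Dia Box (s or not s) implies (s or not s))), 0
2. not r, 0
3. not (Dia Box (s or not s) implies (s or not s)), 0
4. Dia Box (s or not s), 0
5. not (s or not s), 0
6. not s, 0
7. s, 0
Accessibility: 0R0
Branch closes: s and not s both at 0.
Every branch of the negation's tableau closes; the branch above is one of them.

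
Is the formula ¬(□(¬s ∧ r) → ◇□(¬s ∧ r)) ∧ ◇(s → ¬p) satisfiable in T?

1. ¬(□(¬s ∧ r) → ◇□(¬s ∧ r)) ∧ ◇(s → ¬p), 0
2. ¬(□(¬s ∧ r) → ◇□(¬s ∧ r)), 0
3. ◇(s → ¬p), 0
4. □(¬s ∧ r), 0
5. ¬◇□(¬s ∧ r), 0
6. ¬s ∧ r, 0
7. ¬s, 0
8. r, 0
9. ¬□(¬s ∧ r), 0
10. s → ¬p, 1
11. ¬s ∧ r, 1
12. ¬s, 1
13. r, 1
14. ¬□(¬s ∧ r), 1
15. ¬p, 1
16. ¬(¬s ∧ r), 2
17. ¬s ∧ r, 2
18. ¬s, 2
19. r, 2
20. ¬□(¬s ∧ r), 2
21. ¬r, 2
Accessibility: 0R0, 0R1, 0R2, 1R1, 2R2
Branch closes: r and ¬r both at 2.
(One branch shown.) All branches close.

No, unsatisfiable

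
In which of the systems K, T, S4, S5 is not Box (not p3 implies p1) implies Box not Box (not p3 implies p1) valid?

S5

S4-tableau for the negation not (not Box (not p3 implies p1) implies Box not Box (not p3 implies p1)):
1. not (not Box (not p3 implies p1) implies Box not Box (not p3 implies p1)), u
2. not Box (not p3 implies p1), u   [neg-implies-rule on 1]
3. not Box not Box (not p3 implies p1), u   [neg-implies-rule on 1]
4. not (not p3 implies p1), v   [neg-Box-rule on 2: fresh world v, uRv]
5. not p3, v   [neg-implies-rule on 4]
6. not p1, v   [neg-implies-rule on 4]
7. Box (not p3 implies p1), w   [neg-Box-rule on 3: fresh world w, uRw]
8. not p3 implies p1, w   [Box-rule on 7 via wRw]
9. p1, w   [implies-rule on 8 (branches; this branch)]
Accessibility: uRu, uRv, uRw, vRv, wRw
Complete open branch: countermodel on an S4-frame, so not valid in S4, nor in K, T (the same frame is also a K-frame and a T-frame).
S5-tableau for the negation not (not Box (not p3 implies p1) implies Box not Box (not p3 implies p1)):
1. not (not Box (not p3 implies p1) implies Box not Box (not p3 implies p1)), u
2. not Box (not p3 implies p1), u   [neg-implies-rule on 1]
3. not Box not Box (not p3 implies p1), u   [neg-implies-rule on 1]
4. not (not p3 implies p1), v   [neg-Box-rule on 2: fresh world v, uRv]
5. not p3, v   [neg-implies-rule on 4]
6. not p1, v   [neg-implies-rule on 4]
7. Box (not p3 implies p1), w   [neg-Box-rule on 3: fresh world w, uRw]
8. not p3 implies p1, u   [Box-rule on 7 via wRu]
9. not p3 implies p1, v   [Box-rule on 7 via wRv]
10. not p3 implies p1, w   [Box-rule on 7 via wRw]
11. p1, u   [implies-rule on 8 (branches; this branch)]
12. p1, v   [implies-rule on 9 (branches; this branch)]
Accessibility: uRu, uRv, uRw, vRu, vRv, vRw, wRu, wRv, wRw
Branch closes: p1 and not p1 both at v.
Every branch closes (one shown): valid in S5.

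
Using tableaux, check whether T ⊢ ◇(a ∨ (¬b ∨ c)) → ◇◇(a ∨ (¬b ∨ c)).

Valid

Tableau for the negation ¬(◇(a ∨ (¬b ∨ c)) → ◇◇(a ∨ (¬b ∨ c))):
1. ¬(◇(a ∨ (¬b ∨ c)) → ◇◇(a ∨ (¬b ∨ c))), u
2. ◇(a ∨ (¬b ∨ c)), u   [¬→-rule on 1]
3. ¬◇◇(a ∨ (¬b ∨ c)), u   [¬→-rule on 1]
4. ¬◇(a ∨ (¬b ∨ c)), u   [¬◇-rule on 3 via uRu]
5. ¬(a ∨ (¬b ∨ c)), u   [¬◇-rule on 4 via uRu]
6. ¬a, u   [¬∨-rule on 5]
7. ¬(¬b ∨ c), u   [¬∨-rule on 5]
8. b, u   [¬∨-rule on 7]
9. ¬c, u   [¬∨-rule on 7]
10. a ∨ (¬b ∨ c), v   [◇-rule on 2: fresh world v, uRv]
11. ¬◇(a ∨ (¬b ∨ c)), v   [¬◇-rule on 3 via uRv]
12. ¬(a ∨ (¬b ∨ c)), v   [¬◇-rule on 4 via uRv]
13. ¬a, v   [¬∨-rule on 12]
14. ¬(¬b ∨ c), v   [¬∨-rule on 12]
15. b, v   [¬∨-rule on 14]
16. ¬c, v   [¬∨-rule on 14]
17. ¬b ∨ c, v   [∨-rule on 10 (branches; this branch)]
18. c, v   [∨-rule on 17 (branches; this branch)]
Accessibility: uRu, uRv, vRv
Branch closes: c and ¬c both at v.
Every branch of the negation's tableau closes; the branch above is one of them.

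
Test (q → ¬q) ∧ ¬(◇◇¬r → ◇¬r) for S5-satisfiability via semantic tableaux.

1. (q → ¬q) ∧ ¬(◇◇¬r → ◇¬r), w0
2. q → ¬q, w0
3. ¬(◇◇¬r → ◇¬r), w0
4. ◇◇¬r, w0
5. ¬◇¬r, w0
6. r, w0
7. ¬q, w0
8. ◇¬r, w1
9. r, w1
10. ¬r, w2
11. r, w2
Accessibility: w0Rw0, w0Rw1, w0Rw2, w1Rw0, w1Rw1, w1Rw2, w2Rw0, w2Rw1, w2Rw2
Branch closes: r and ¬r both at w2.
All branches of the tableau close; one closing branch shown above.

Unsatisfiable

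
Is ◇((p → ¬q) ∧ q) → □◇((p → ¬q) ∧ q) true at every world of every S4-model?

Invalid (countermodel exists)

Tableau for the negation ¬(◇((p → ¬q) ∧ q) → □◇((p → ¬q) ∧ q)):
1. ¬(◇((p → ¬q) ∧ q) → □◇((p → ¬q) ∧ q)), w0
2. ◇((p → ¬q) ∧ q), w0   [¬→-rule on 1]
3. ¬□◇((p → ¬q) ∧ q), w0   [¬→-rule on 1]
4. (p → ¬q) ∧ q, w1   [◇-rule on 2: fresh world w1, w0Rw1]
5. p → ¬q, w1   [∧-rule on 4]
6. q, w1   [∧-rule on 4]
7. ¬p, w1   [→-rule on 5 (branches; this branch)]
8. ¬◇((p → ¬q) ∧ q), w2   [¬□-rule on 3: fresh world w2, w0Rw2]
9. ¬((p → ¬q) ∧ q), w2   [¬◇-rule on 8 via w2Rw2]
10. ¬q, w2   [¬∧-rule on 9 (branches; this branch)]
Accessibility: w0Rw0, w0Rw1, w0Rw2, w1Rw1, w2Rw2
The negation has an open branch (countermodel exists).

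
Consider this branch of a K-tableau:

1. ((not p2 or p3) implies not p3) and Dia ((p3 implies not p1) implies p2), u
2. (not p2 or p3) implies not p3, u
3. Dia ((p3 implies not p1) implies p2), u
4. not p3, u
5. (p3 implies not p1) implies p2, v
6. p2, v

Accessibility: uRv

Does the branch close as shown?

No atom appears with both signs at the same world.

Not closed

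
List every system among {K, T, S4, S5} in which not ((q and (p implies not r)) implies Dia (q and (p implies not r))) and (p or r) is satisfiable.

K

T-tableau for the formula:
1. not ((q and (p implies not r)) implies Dia (q and (p implies not r))) and (p or r), w0
2. not ((q and (p implies not r)) implies Dia (q and (p implies not r))), w0
3. p or r, w0
4. q and (p implies not r), w0
5. not Dia (q and (p implies not r)), w0
6. q, w0
7. p implies not r, w0
8. not (q and (p implies not r)), w0
9. r, w0
10. not p, w0
11. not (p implies not r), w0
12. p, w0
Accessibility: w0Rw0
Branch closes: p and not p both at w0.
Every branch closes (one shown): unsatisfiable in T, hence also in S4, S5 (every S4/S5-frame is a T-frame).
K-tableau for the formula:
1. not ((q and (p implies not r)) implies Dia (q and (p implies not r))) and (p or r), w0
2. not ((q and (p implies not r)) implies Dia (q and (p implies not r))), w0
3. p or r, w0
4. q and (p implies not r), w0
5. not Dia (q and (p implies not r)), w0
6. q, w0
7. p implies not r, w0
8. r, w0
9. not p, w0
Complete open branch: satisfiable in K.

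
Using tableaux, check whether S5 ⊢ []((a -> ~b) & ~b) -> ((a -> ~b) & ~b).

Valid in S5

Tableau for the negation ~([]((a -> ~b) & ~b) -> ((a -> ~b) & ~b)):
1. ~([]((a -> ~b) & ~b) -> ((a -> ~b) & ~b)), 0
2. []((a -> ~b) & ~b), 0
3. ~((a -> ~b) & ~b), 0
4. (a -> ~b) & ~b, 0
5. a -> ~b, 0
6. ~b, 0
7. ~(a -> ~b), 0
8. a, 0
9. b, 0
Accessibility: 0R0
Branch closes: b and ~b both at 0.
Every branch of the negation's tableau closes; the branch above is one of them.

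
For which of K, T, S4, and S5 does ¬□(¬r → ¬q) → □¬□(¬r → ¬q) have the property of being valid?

S5

S5-tableau for the negation ¬(¬□(¬r → ¬q) → □¬□(¬r → ¬q)):
1. ¬(¬□(¬r → ¬q) → □¬□(¬r → ¬q)), u
2. ¬□(¬r → ¬q), u
3. ¬□¬□(¬r → ¬q), u
4. ¬(¬r → ¬q), v
5. ¬r, v
6. q, v
7. □(¬r → ¬q), w
8. ¬r → ¬q, u
9. ¬r → ¬q, v
10. ¬r → ¬q, w
11. ¬q, u
12. ¬q, v
Accessibility: uRu, uRv, uRw, vRu, vRv, vRw, wRu, wRv, wRw
Branch closes: q and ¬q both at v.
Every branch closes (one shown): valid in S5.
S4-tableau for the negation ¬(¬□(¬r → ¬q) → □¬□(¬r → ¬q)):
1. ¬(¬□(¬r → ¬q) → □¬□(¬r → ¬q)), u
2. ¬□(¬r → ¬q), u
3. ¬□¬□(¬r → ¬q), u
4. ¬(¬r → ¬q), v
5. ¬r, v
6. q, v
7. □(¬r → ¬q), w
8. ¬r → ¬q, w
9. ¬q, w
Accessibility: uRu, uRv, uRw, vRv, wRw
Complete open branch: countermodel on an S4-frame, so not valid in S4, nor in K, T (the same frame is also a K-frame and a T-frame).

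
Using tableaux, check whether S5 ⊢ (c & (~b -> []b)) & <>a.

Invalid (countermodel exists)

Tableau for the negation ~((c & (~b -> []b)) & <>a):
1. ~((c & (~b -> []b)) & <>a), w0
2. ~<>a, w0   [~&-rule on 1 (branches; this branch)]
3. ~a, w0   [~<>-rule on 2 via w0Rw0]
Accessibility: w0Rw0
The negation has an open branch (countermodel exists).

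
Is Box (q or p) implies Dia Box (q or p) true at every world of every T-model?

Tableau for the negation not (Box (q or p) implies Dia Box (q or p)):
1. not (Box (q or p) implies Dia Box (q or p)), 0
2. Box (q or p), 0   [neg-implies-rule on 1]
3. not Dia Box (q or p), 0   [neg-implies-rule on 1]
4. q or p, 0   [Box-rule on 2 via 0R0]
5. not Box (q or p), 0   [neg-Dia-rule on 3 via 0R0]
6. p, 0   [or-rule on 4 (branches; this branch)]
7. not (q or p), 1   [neg-Box-rule on 5: fresh world 1, 0R1]
8. not q, 1   [neg-or-rule on 7]
9. not p, 1   [neg-or-rule on 7]
10. q or p, 1   [Box-rule on 2 via 0R1]
11. not Box (q or p), 1   [neg-Dia-rule on 3 via 0R1]
12. p, 1   [or-rule on 10 (branches; this branch)]
Accessibility: 0R0, 0R1, 1R1
Branch closes: p and not p both at 1.
All branches of the negation close; one closing branch shown above.

Valid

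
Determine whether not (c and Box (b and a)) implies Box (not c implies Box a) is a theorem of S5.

Tableau for the negation not (not (c and Box (b and a)) implies Box (not c implies Box a)):
1. not (not (c and Box (b and a)) implies Box (not c implies Box a)), w0
2. not (c and Box (b and a)), w0
3. not Box (not c implies Box a), w0
4. not Box (b and a), w0
5. not (not c implies Box a), w1
6. not c, w1
7. not Box a, w1
8. not (b and a), w2
9. not a, w2
10. not a, w3
Accessibility: w0Rw0, w0Rw1, w0Rw2, w0Rw3, w1Rw0, w1Rw1, w1Rw2, w1Rw3, w2Rw0, w2Rw1, w2Rw2, w2Rw3, w3Rw0, w3Rw1, w3Rw2, w3Rw3
The negation has an open branch (countermodel exists).

No, not valid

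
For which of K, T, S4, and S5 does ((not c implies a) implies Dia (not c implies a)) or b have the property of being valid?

K-tableau for the negation not (((not c implies a) implies Dia (not c implies a)) or b):
1. not (((not c implies a) implies Dia (not c implies a)) or b), w0
2. not ((not c implies a) implies Dia (not c implies a)), w0   [neg-or-rule on 1]
3. not b, w0   [neg-or-rule on 1]
4. not c implies a, w0   [neg-implies-rule on 2]
5. not Dia (not c implies a), w0   [neg-implies-rule on 2]
6. a, w0   [implies-rule on 4 (branches; this branch)]
Complete open branch: countermodel on a K-frame, so not valid in K.
T-tableau for the negation not (((not c implies a) implies Dia (not c implies a)) or b):
1. not (((not c implies a) implies Dia (not c implies a)) or b), w0
2. not ((not c implies a) implies Dia (not c implies a)), w0   [neg-or-rule on 1]
3. not b, w0   [neg-or-rule on 1]
4. not c implies a, w0   [neg-implies-rule on 2]
5. not Dia (not c implies a), w0   [neg-implies-rule on 2]
6. not (not c implies a), w0   [neg-Dia-rule on 5 via w0Rw0]
7. not c, w0   [neg-implies-rule on 6]
8. not a, w0   [neg-implies-rule on 6]
9. a, w0   [implies-rule on 4 (branches; this branch)]
Accessibility: w0Rw0
Branch closes: a and not a both at w0.
Every branch closes (one shown): valid in T, hence also in S4, S5 (every theorem of T is a theorem of S4 and S5).

T, S4, S5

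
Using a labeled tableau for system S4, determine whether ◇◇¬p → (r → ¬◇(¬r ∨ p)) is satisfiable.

Yes, satisfiable

1. ◇◇¬p → (r → ¬◇(¬r ∨ p)), w0
2. r → ¬◇(¬r ∨ p), w0   [→-rule on 1 (branches; this branch)]
3. ¬◇(¬r ∨ p), w0   [→-rule on 2 (branches; this branch)]
4. ¬(¬r ∨ p), w0   [¬◇-rule on 3 via w0Rw0]
5. r, w0   [¬∨-rule on 4]
6. ¬p, w0   [¬∨-rule on 4]
Accessibility: w0Rw0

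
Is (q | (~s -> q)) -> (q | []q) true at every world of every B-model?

Tableau for the negation ~((q | (~s -> q)) -> (q | []q)):
1. ~((q | (~s -> q)) -> (q | []q)), u
2. q | (~s -> q), u
3. ~(q | []q), u
4. ~q, u
5. ~[]q, u
6. ~s -> q, u
7. s, u
8. ~q, v
Accessibility: uRu, uRv, vRu, vRv
The negation has an open branch (countermodel exists).

Invalid (countermodel exists)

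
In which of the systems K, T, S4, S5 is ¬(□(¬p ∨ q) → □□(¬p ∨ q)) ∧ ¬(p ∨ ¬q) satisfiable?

K, T

T-tableau for the formula:
1. ¬(□(¬p ∨ q) → □□(¬p ∨ q)) ∧ ¬(p ∨ ¬q), u
2. ¬(□(¬p ∨ q) → □□(¬p ∨ q)), u   [∧-rule on 1]
3. ¬(p ∨ ¬q), u   [∧-rule on 1]
4. □(¬p ∨ q), u   [¬→-rule on 2]
5. ¬□□(¬p ∨ q), u   [¬→-rule on 2]
6. ¬p, u   [¬∨-rule on 3]
7. q, u   [¬∨-rule on 3]
8. ¬p ∨ q, u   [□-rule on 4 via uRu]
9. ¬□(¬p ∨ q), v   [¬□-rule on 5: fresh world v, uRv]
10. ¬p ∨ q, v   [□-rule on 4 via uRv]
11. q, v   [∨-rule on 10 (branches; this branch)]
12. ¬(¬p ∨ q), w   [¬□-rule on 9: fresh world w, vRw]
13. p, w   [¬∨-rule on 12]
14. ¬q, w   [¬∨-rule on 12]
Accessibility: uRu, uRv, vRv, vRw, wRw
Complete open branch: satisfiable in T, hence also in K (this T-model is also a K-model).
S4-tableau for the formula:
1. ¬(□(¬p ∨ q) → □□(¬p ∨ q)) ∧ ¬(p ∨ ¬q), u
2. ¬(□(¬p ∨ q) → □□(¬p ∨ q)), u   [∧-rule on 1]
3. ¬(p ∨ ¬q), u   [∧-rule on 1]
4. □(¬p ∨ q), u   [¬→-rule on 2]
5. ¬□□(¬p ∨ q), u   [¬→-rule on 2]
6. ¬p, u   [¬∨-rule on 3]
7. q, u   [¬∨-rule on 3]
8. ¬p ∨ q, u   [□-rule on 4 via uRu]
9. ¬□(¬p ∨ q), v   [¬□-rule on 5: fresh world v, uRv]
10. ¬p ∨ q, v   [□-rule on 4 via uRv]
11. q, v   [∨-rule on 10 (branches; this branch)]
12. ¬(¬p ∨ q), w   [¬□-rule on 9: fresh world w, vRw]
13. p, w   [¬∨-rule on 12]
14. ¬q, w   [¬∨-rule on 12]
15. ¬p ∨ q, w   [□-rule on 4 via uRw]
16. q, w   [∨-rule on 15 (branches; this branch)]
Accessibility: uRu, uRv, uRw, vRv, vRw, wRw
Branch closes: q and ¬q both at w.
Every branch closes (one shown): unsatisfiable in S4, hence also in S5 (every S5-frame is an S4-frame).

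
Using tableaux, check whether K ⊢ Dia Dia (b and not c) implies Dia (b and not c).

Invalid (countermodel exists)

Tableau for the negation not (Dia Dia (b and not c) implies Dia (b and not c)):
1. not (Dia Dia (b and not c) implies Dia (b and not c)), 0
2. Dia Dia (b and not c), 0
3. not Dia (b and not c), 0
4. Dia (b and not c), 1
5. not (b and not c), 1
6. c, 1
7. b and not c, 2
8. b, 2
9. not c, 2
Accessibility: 0R1, 1R2
The negation has an open branch (countermodel exists).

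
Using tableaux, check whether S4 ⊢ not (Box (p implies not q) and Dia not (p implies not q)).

Valid

Tableau for the negation Box (p implies not q) and Dia not (p implies not q):
1. Box (p implies not q) and Dia not (p implies not q), w0
2. Box (p implies not q), w0   [and-rule on 1]
3. Dia not (p implies not q), w0   [and-rule on 1]
4. p implies not q, w0   [Box-rule on 2 via w0Rw0]
5. not q, w0   [implies-rule on 4 (branches; this branch)]
6. not (p implies not q), w1   [Dia-rule on 3: fresh world w1, w0Rw1]
7. p, w1   [neg-implies-rule on 6]
8. q, w1   [neg-implies-rule on 6]
9. p implies not q, w1   [Box-rule on 2 via w0Rw1]
10. not q, w1   [implies-rule on 9 (branches; this branch)]
Accessibility: w0Rw0, w0Rw1, w1Rw1
Branch closes: q and not q both at w1.
All branches of the negation close; one closing branch shown above.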